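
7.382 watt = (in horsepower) 7.382 watt = 7.382 W. 1 horsepower = 745.69987 W, so 7.382 W = 7.382 / 745.69987 = 0.0098994251 horsepower ≈ 0.009899 horsepower (4 s.f.). Final answer: 0.009899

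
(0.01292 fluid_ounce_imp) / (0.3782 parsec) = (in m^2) 3.146e-23. Check: 1 fluid_ounce_imp = 2.8413063e-05 m^3, so 0.01292 fluid_ounce_imp = 0.01292 * 2.8413063e-05 = 3.6709677e-07 m^3. 1 parsec = 3.0856776e+16 m, so 0.3782 parsec = 0.3782 * 3.0856776e+16 = 1.1670033e+16 m. Combine: 3.6709677e-07 m^3 / 1.1670033e+16 m = 3.1456362e-23 m^2. Result: 3.1456362e-23 m^2 ≈ 3.146e-23 m^2 (4 s.f.).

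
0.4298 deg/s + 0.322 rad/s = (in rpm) 1 deg/s = 0.017453293 rad/s, so 0.4298 deg/s = 0.4298 * 0.017453293 = 0.0075014251 rad/s. 0.322 rad/s is already in rad/s. Sum: 0.0075014251 + 0.322 = 0.32950143 rad/s. 1 rpm = 0.10471976 rad/s, so 0.32950143 rad/s = 0.32950143 / 0.10471976 = 3.1465068 rpm ≈ 3.147 rpm (4 s.f.). Final answer: 3.147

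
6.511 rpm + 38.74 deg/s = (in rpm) 12.97. Check: 1 rpm = 0.10471976 rad/s, so 6.511 rpm = 6.511 * 0.10471976 = 0.68183033 rad/s. 1 deg/s = 0.017453293 rad/s, so 38.74 deg/s = 38.74 * 0.017453293 = 0.67614055 rad/s. Sum: 0.68183033 + 0.67614055 = 1.3579709 rad/s. 1 rpm = 0.10471976 rad/s, so 1.3579709 rad/s = 1.3579709 / 0.10471976 = 12.967667 rpm ≈ 12.97 rpm (4 s.f.).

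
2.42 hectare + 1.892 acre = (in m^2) 1 hectare = 10000 m^2, so 2.42 hectare = 2.42 * 10000 = 24200 m^2. 1 acre = 4046.8564 m^2, so 1.892 acre = 1.892 * 4046.8564 = 7656.6524 m^2. Sum: 24200 + 7656.6524 = 31856.652 m^2. Result: 31856.652 m^2 ≈ 3.186e+04 m^2 (4 s.f.). Final answer: 3.186e+04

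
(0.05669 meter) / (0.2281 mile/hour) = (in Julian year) 0.05669 meter = 0.05669 m. 1 mile/hour = 0.44704 m/s, so 0.2281 mile/hour = 0.2281 * 0.44704 = 0.10196982 m/s. Combine: 0.05669 m / 0.10196982 m/s = 0.55594879 s. 1 Julian year = 31557600 s, so 0.55594879 s = 0.55594879 / 31557600 = 1.7616954e-08 Julian year ≈ 1.762e-08 Julian year (4 s.f.). Final answer: 1.762e-08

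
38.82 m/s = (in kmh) 1 kmh = 0.27777778 m/s, so 38.82 m/s = 38.82 / 0.27777778 = 139.752 kmh ≈ 139.8 kmh (4 s.f.). Final answer: 139.8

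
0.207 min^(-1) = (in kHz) 3.45e-06. Check: 1 min^(-1) = 0.016666667 Hz, so 0.207 min^(-1) = 0.207 * 0.016666667 = 0.00345 Hz. 1 kHz = 1000 Hz, so 0.00345 Hz = 0.00345 / 1000 = 3.45e-06 kHz.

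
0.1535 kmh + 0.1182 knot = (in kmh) 1 kmh = 0.27777778 m/s, so 0.1535 kmh = 0.1535 * 0.27777778 = 0.042638889 m/s. 1 knot = 0.51444444 m/s, so 0.1182 knot = 0.1182 * 0.51444444 = 0.060807333 m/s. Sum: 0.042638889 + 0.060807333 = 0.10344622 m/s. 1 kmh = 0.27777778 m/s, so 0.10344622 m/s = 0.10344622 / 0.27777778 = 0.3724064 kmh ≈ 0.3724 kmh (4 s.f.). Final answer: 0.3724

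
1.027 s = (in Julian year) 3.254e-08. Check: 1 Julian year = 31557600 s, so 1.027 s = 1.027 / 31557600 = 3.2543666e-08 Julian year ≈ 3.254e-08 Julian year (4 s.f.).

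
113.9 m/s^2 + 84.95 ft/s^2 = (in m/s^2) 139.8. Check: 113.9 m/s^2 is already in m/s^2. 1 ft/s^2 = 0.3048 m/s^2, so 84.95 ft/s^2 = 84.95 * 0.3048 = 25.89276 m/s^2. Sum: 113.9 + 25.89276 = 139.79276 m/s^2. Result: 139.79276 m/s^2 ≈ 139.8 m/s^2 (4 s.f.).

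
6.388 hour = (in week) 0.03802. Check: 1 hour = 3600 s, so 6.388 hour = 6.388 * 3600 = 22996.8 s. 1 week = 604800 s, so 22996.8 s = 22996.8 / 604800 = 0.03802381 week ≈ 0.03802 week (4 s.f.).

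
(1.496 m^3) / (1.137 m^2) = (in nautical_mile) 0.0007104. Check: 1.496 m^3 is already in m^3. 1.137 m^2 is already in m^2. Combine: 1.496 m^3 / 1.137 m^2 = 1.3157432 m. 1 nautical_mile = 1852 m, so 1.3157432 m = 1.3157432 / 1852 = 0.00071044448 nautical_mile ≈ 0.0007104 nautical_mile (4 s.f.).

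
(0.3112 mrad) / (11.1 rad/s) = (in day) 1 mrad = 0.001 rad, so 0.3112 mrad = 0.3112 * 0.001 = 0.0003112 rad. 11.1 rad/s is already in rad/s. Combine: 0.0003112 rad / 11.1 rad/s = 2.8036036e-05 s. 1 day = 86400 s, so 2.8036036e-05 s = 2.8036036e-05 / 86400 = 3.2449116e-10 day ≈ 3.245e-10 day (4 s.f.). Final answer: 3.245e-10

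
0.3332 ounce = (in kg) 1 ounce = 0.028349523 kg, so 0.3332 ounce = 0.3332 * 0.028349523 = 0.0094460611 kg. Result: 0.0094460611 kg ≈ 0.009446 kg (4 s.f.). Final answer: 0.009446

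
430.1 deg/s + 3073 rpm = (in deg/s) 1.887e+04. Check: 1 deg/s = 0.017453293 rad/s, so 430.1 deg/s = 430.1 * 0.017453293 = 7.5066611 rad/s. 1 rpm = 0.10471976 rad/s, so 3073 rpm = 3073 * 0.10471976 = 321.80381 rad/s. Sum: 7.5066611 + 321.80381 = 329.31047 rad/s. 1 deg/s = 0.017453293 rad/s, so 329.31047 rad/s = 329.31047 / 0.017453293 = 18868.1 deg/s ≈ 1.887e+04 deg/s (4 s.f.).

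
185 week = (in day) 1 week = 604800 s, so 185 week = 185 * 604800 = 1.11888e+08 s. 1 day = 86400 s, so 1.11888e+08 s = 1.11888e+08 / 86400 = 1295 day. Final answer: 1295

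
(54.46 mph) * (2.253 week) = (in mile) 2.061e+04. Check: 1 mph = 0.44704 m/s, so 54.46 mph = 54.46 * 0.44704 = 24.345798 m/s. 1 week = 604800 s, so 2.253 week = 2.253 * 604800 = 1362614.4 s. Combine: 24.345798 m/s * 1362614.4 s = 33173935 m. 1 mile = 1609.344 m, so 33173935 m = 33173935 / 1609.344 = 20613.328 mile ≈ 2.061e+04 mile (4 s.f.).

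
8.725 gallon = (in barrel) 1 gallon = 0.0037854118 m^3, so 8.725 gallon = 8.725 * 0.0037854118 = 0.033027718 m^3. 1 barrel = 0.15898729 m^3, so 0.033027718 m^3 = 0.033027718 / 0.15898729 = 0.2077381 barrel ≈ 0.2077 barrel (4 s.f.). Final answer: 0.2077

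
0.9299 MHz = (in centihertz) 1 MHz = 1000000 Hz, so 0.9299 MHz = 0.9299 * 1000000 = 929900 Hz. 1 centihertz = 0.01 Hz, so 929900 Hz = 929900 / 0.01 = 92990000 centihertz ≈ 9.299e+07 centihertz (4 s.f.). Final answer: 9.299e+07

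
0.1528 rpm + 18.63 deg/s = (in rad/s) 0.3412. Check: 1 rpm = 0.10471976 rad/s, so 0.1528 rpm = 0.1528 * 0.10471976 = 0.016001179 rad/s. 1 deg/s = 0.017453293 rad/s, so 18.63 deg/s = 18.63 * 0.017453293 = 0.32515484 rad/s. Sum: 0.016001179 + 0.32515484 = 0.34115602 rad/s. Result: 0.34115602 rad/s ≈ 0.3412 rad/s (4 s.f.).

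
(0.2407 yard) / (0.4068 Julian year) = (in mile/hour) 1 yard = 0.9144 m, so 0.2407 yard = 0.2407 * 0.9144 = 0.22009608 m. 1 Julian year = 31557600 s, so 0.4068 Julian year = 0.4068 * 31557600 = 12837632 s. Combine: 0.22009608 m / 12837632 s = 1.7144602e-08 m/s. 1 mile/hour = 0.44704 m/s, so 1.7144602e-08 m/s = 1.7144602e-08 / 0.44704 = 3.8351381e-08 mile/hour ≈ 3.835e-08 mile/hour (4 s.f.). Final answer: 3.835e-08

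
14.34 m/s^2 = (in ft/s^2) 47.05. Check: 1 ft/s^2 = 0.3048 m/s^2, so 14.34 m/s^2 = 14.34 / 0.3048 = 47.047244 ft/s^2 ≈ 47.05 ft/s^2 (4 s.f.).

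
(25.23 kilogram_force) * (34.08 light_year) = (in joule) 1 kilogram_force = 9.80665 N, so 25.23 kilogram_force = 25.23 * 9.80665 = 247.42178 N. 1 light_year = 9.4607305e+15 m, so 34.08 light_year = 34.08 * 9.4607305e+15 = 3.2242169e+17 m. Combine: 247.42178 N * 3.2242169e+17 m = 7.9774149e+19 J. 7.9774149e+19 J = 7.9774149e+19 joule ≈ 7.977e+19 joule (4 s.f.). Final answer: 7.977e+19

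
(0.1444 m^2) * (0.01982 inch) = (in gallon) 0.1444 m^2 is already in m^2. 1 inch = 0.0254 m, so 0.01982 inch = 0.01982 * 0.0254 = 0.000503428 m. Combine: 0.1444 m^2 * 0.000503428 m = 7.2695003e-05 m^3. 1 gallon = 0.0037854118 m^3, so 7.2695003e-05 m^3 = 7.2695003e-05 / 0.0037854118 = 0.019203988 gallon ≈ 0.0192 gallon (4 s.f.). Final answer: 0.0192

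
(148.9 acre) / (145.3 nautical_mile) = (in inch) 1 acre = 4046.8564 m^2, so 148.9 acre = 148.9 * 4046.8564 = 602576.92 m^2. 1 nautical_mile = 1852 m, so 145.3 nautical_mile = 145.3 * 1852 = 269095.6 m. Combine: 602576.92 m^2 / 269095.6 m = 2.2392671 m. 1 inch = 0.0254 m, so 2.2392671 m = 2.2392671 / 0.0254 = 88.160122 inch ≈ 88.16 inch (4 s.f.). Final answer: 88.16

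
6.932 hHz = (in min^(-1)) 4.159e+04. Check: 1 hHz = 100 Hz, so 6.932 hHz = 6.932 * 100 = 693.2 Hz. 1 min^(-1) = 0.016666667 Hz, so 693.2 Hz = 693.2 / 0.016666667 = 41592 min^(-1) ≈ 4.159e+04 min^(-1) (4 s.f.).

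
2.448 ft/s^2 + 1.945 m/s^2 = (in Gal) 269.1. Check: 1 ft/s^2 = 0.3048 m/s^2, so 2.448 ft/s^2 = 2.448 * 0.3048 = 0.7461504 m/s^2. 1.945 m/s^2 is already in m/s^2. Sum: 0.7461504 + 1.945 = 2.6911504 m/s^2. 1 Gal = 0.01 m/s^2, so 2.6911504 m/s^2 = 2.6911504 / 0.01 = 269.11504 Gal ≈ 269.1 Gal (4 s.f.).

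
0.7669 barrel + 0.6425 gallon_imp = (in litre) 1 barrel = 0.15898729 m^3, so 0.7669 barrel = 0.7669 * 0.15898729 = 0.12192736 m^3. 1 gallon_imp = 0.00454609 m^3, so 0.6425 gallon_imp = 0.6425 * 0.00454609 = 0.0029208628 m^3. Sum: 0.12192736 + 0.0029208628 = 0.12484822 m^3. 1 litre = 0.001 m^3, so 0.12484822 m^3 = 0.12484822 / 0.001 = 124.84822 litre ≈ 124.8 litre (4 s.f.). Final answer: 124.8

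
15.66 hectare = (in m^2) 1.566e+05. Check: 1 hectare = 10000 m^2, so 15.66 hectare = 15.66 * 10000 = 156600 m^2. Result: 156600 m^2 ≈ 1.566e+05 m^2 (4 s.f.).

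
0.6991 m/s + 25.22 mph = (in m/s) 11.97. Check: 0.6991 m/s is already in m/s. 1 mph = 0.44704 m/s, so 25.22 mph = 25.22 * 0.44704 = 11.274349 m/s. Sum: 0.6991 + 11.274349 = 11.973449 m/s. Result: 11.973449 m/s ≈ 11.97 m/s (4 s.f.).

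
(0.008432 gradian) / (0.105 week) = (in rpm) 1.992e-08. Check: 1 gradian = 0.015707963 rad, so 0.008432 gradian = 0.008432 * 0.015707963 = 0.00013244955 rad. 1 week = 604800 s, so 0.105 week = 0.105 * 604800 = 63504 s. Combine: 0.00013244955 rad / 63504 s = 2.0856882e-09 rad/s. 1 rpm = 0.10471976 rad/s, so 2.0856882e-09 rad/s = 2.0856882e-09 / 0.10471976 = 1.9916856e-08 rpm ≈ 1.992e-08 rpm (4 s.f.).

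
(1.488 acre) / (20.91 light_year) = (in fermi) 1 acre = 4046.8564 m^2, so 1.488 acre = 1.488 * 4046.8564 = 6021.7224 m^2. 1 light_year = 9.4607305e+15 m, so 20.91 light_year = 20.91 * 9.4607305e+15 = 1.9782387e+17 m. Combine: 6021.7224 m^2 / 1.9782387e+17 m = 3.0439816e-14 m. 1 fermi = 1e-15 m, so 3.0439816e-14 m = 3.0439816e-14 / 1e-15 = 30.439816 fermi ≈ 30.44 fermi (4 s.f.). Final answer: 30.44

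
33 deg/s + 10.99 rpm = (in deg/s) 98.94. Check: 1 deg/s = 0.017453293 rad/s, so 33 deg/s = 33 * 0.017453293 = 0.57595865 rad/s. 1 rpm = 0.10471976 rad/s, so 10.99 rpm = 10.99 * 0.10471976 = 1.1508701 rad/s. Sum: 0.57595865 + 1.1508701 = 1.7268288 rad/s. 1 deg/s = 0.017453293 rad/s, so 1.7268288 rad/s = 1.7268288 / 0.017453293 = 98.94 deg/s.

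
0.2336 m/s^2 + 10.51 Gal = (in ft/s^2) 1.111. Check: 0.2336 m/s^2 is already in m/s^2. 1 Gal = 0.01 m/s^2, so 10.51 Gal = 10.51 * 0.01 = 0.1051 m/s^2. Sum: 0.2336 + 0.1051 = 0.3387 m/s^2. 1 ft/s^2 = 0.3048 m/s^2, so 0.3387 m/s^2 = 0.3387 / 0.3048 = 1.1112205 ft/s^2 ≈ 1.111 ft/s^2 (4 s.f.).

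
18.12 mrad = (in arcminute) 1 mrad = 0.001 rad, so 18.12 mrad = 18.12 * 0.001 = 0.01812 rad. 1 arcminute = 0.00029088821 rad, so 0.01812 rad = 0.01812 / 0.00029088821 = 62.291971 arcminute ≈ 62.29 arcminute (4 s.f.). Final answer: 62.29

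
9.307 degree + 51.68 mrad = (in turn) 1 degree = 0.017453293 rad, so 9.307 degree = 9.307 * 0.017453293 = 0.16243779 rad. 1 mrad = 0.001 rad, so 51.68 mrad = 51.68 * 0.001 = 0.05168 rad. Sum: 0.16243779 + 0.05168 = 0.21411779 rad. 1 turn = 6.2831853 rad, so 0.21411779 rad = 0.21411779 / 6.2831853 = 0.034077905 turn ≈ 0.03408 turn (4 s.f.). Final answer: 0.03408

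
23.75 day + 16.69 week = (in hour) 3374. Check: 1 day = 86400 s, so 23.75 day = 23.75 * 86400 = 2052000 s. 1 week = 604800 s, so 16.69 week = 16.69 * 604800 = 10094112 s. Sum: 2052000 + 10094112 = 12146112 s. 1 hour = 3600 s, so 12146112 s = 12146112 / 3600 = 3373.92 hour ≈ 3374 hour (4 s.f.).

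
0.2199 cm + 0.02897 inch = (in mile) 1.824e-06. Check: 1 cm = 0.01 m, so 0.2199 cm = 0.2199 * 0.01 = 0.002199 m. 1 inch = 0.0254 m, so 0.02897 inch = 0.02897 * 0.0254 = 0.000735838 m. Sum: 0.002199 + 0.000735838 = 0.002934838 m. 1 mile = 1609.344 m, so 0.002934838 m = 0.002934838 / 1609.344 = 1.8236238e-06 mile ≈ 1.824e-06 mile (4 s.f.).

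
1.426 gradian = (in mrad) 22.4. Check: 1 gradian = 0.015707963 rad, so 1.426 gradian = 1.426 * 0.015707963 = 0.022399556 rad. 1 mrad = 0.001 rad, so 0.022399556 rad = 0.022399556 / 0.001 = 22.399556 mrad ≈ 22.4 mrad (4 s.f.).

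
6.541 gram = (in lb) 1 gram = 0.001 kg, so 6.541 gram = 6.541 * 0.001 = 0.006541 kg. 1 lb = 0.45359237 kg, so 0.006541 kg = 0.006541 / 0.45359237 = 0.014420437 lb ≈ 0.01442 lb (4 s.f.). Final answer: 0.01442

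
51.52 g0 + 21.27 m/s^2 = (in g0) 53.69. Check: 1 g0 = 9.80665 m/s^2, so 51.52 g0 = 51.52 * 9.80665 = 505.23861 m/s^2. 21.27 m/s^2 is already in m/s^2. Sum: 505.23861 + 21.27 = 526.50861 m/s^2. 1 g0 = 9.80665 m/s^2, so 526.50861 m/s^2 = 526.50861 / 9.80665 = 53.688936 g0 ≈ 53.69 g0 (4 s.f.).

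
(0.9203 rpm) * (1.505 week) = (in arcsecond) 1 rpm = 0.10471976 rad/s, so 0.9203 rpm = 0.9203 * 0.10471976 = 0.096373591 rad/s. 1 week = 604800 s, so 1.505 week = 1.505 * 604800 = 910224 s. Combine: 0.096373591 rad/s * 910224 s = 87721.555 rad. 1 arcsecond = 4.8481368e-06 rad, so 87721.555 rad = 87721.555 / 4.8481368e-06 = 1.809387e+10 arcsecond ≈ 1.809e+10 arcsecond (4 s.f.). Final answer: 1.809e+10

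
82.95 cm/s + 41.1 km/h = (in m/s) 1 cm/s = 0.01 m/s, so 82.95 cm/s = 82.95 * 0.01 = 0.8295 m/s. 1 km/h = 0.27777778 m/s, so 41.1 km/h = 41.1 * 0.27777778 = 11.416667 m/s. Sum: 0.8295 + 11.416667 = 12.246167 m/s. Result: 12.246167 m/s ≈ 12.25 m/s (4 s.f.). Final answer: 12.25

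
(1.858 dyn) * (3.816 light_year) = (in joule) 6.708e+11. Check: 1 dyn = 1e-05 N, so 1.858 dyn = 1.858 * 1e-05 = 1.858e-05 N. 1 light_year = 9.4607305e+15 m, so 3.816 light_year = 3.816 * 9.4607305e+15 = 3.6102147e+16 m. Combine: 1.858e-05 N * 3.6102147e+16 m = 6.707779e+11 J. 6.707779e+11 J = 6.707779e+11 joule ≈ 6.708e+11 joule (4 s.f.).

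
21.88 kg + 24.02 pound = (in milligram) 21.88 kg is already in kg. 1 pound = 0.45359237 kg, so 24.02 pound = 24.02 * 0.45359237 = 10.895289 kg. Sum: 21.88 + 10.895289 = 32.775289 kg. 1 milligram = 1e-06 kg, so 32.775289 kg = 32.775289 / 1e-06 = 32775289 milligram ≈ 3.278e+07 milligram (4 s.f.). Final answer: 3.278e+07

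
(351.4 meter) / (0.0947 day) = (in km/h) 0.1546. Check: 351.4 meter = 351.4 m. 1 day = 86400 s, so 0.0947 day = 0.0947 * 86400 = 8182.08 s. Combine: 351.4 m / 8182.08 s = 0.042947515 m/s. 1 km/h = 0.27777778 m/s, so 0.042947515 m/s = 0.042947515 / 0.27777778 = 0.15461105 km/h ≈ 0.1546 km/h (4 s.f.).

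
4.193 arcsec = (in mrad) 1 arcsec = 4.8481368e-06 rad, so 4.193 arcsec = 4.193 * 4.8481368e-06 = 2.0328238e-05 rad. 1 mrad = 0.001 rad, so 2.0328238e-05 rad = 2.0328238e-05 / 0.001 = 0.020328238 mrad ≈ 0.02033 mrad (4 s.f.). Final answer: 0.02033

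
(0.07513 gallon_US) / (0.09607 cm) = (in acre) 7.315e-05. Check: 1 gallon_US = 0.0037854118 m^3, so 0.07513 gallon_US = 0.07513 * 0.0037854118 = 0.00028439799 m^3. 1 cm = 0.01 m, so 0.09607 cm = 0.09607 * 0.01 = 0.0009607 m. Combine: 0.00028439799 m^3 / 0.0009607 m = 0.29603205 m^2. 1 acre = 4046.8564 m^2, so 0.29603205 m^2 = 0.29603205 / 4046.8564 = 7.3151112e-05 acre ≈ 7.315e-05 acre (4 s.f.).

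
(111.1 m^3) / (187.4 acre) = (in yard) 0.0001602. Check: 111.1 m^3 is already in m^3. 1 acre = 4046.8564 m^2, so 187.4 acre = 187.4 * 4046.8564 = 758380.89 m^2. Combine: 111.1 m^3 / 758380.89 m^2 = 0.00014649631 m. 1 yard = 0.9144 m, so 0.00014649631 m = 0.00014649631 / 0.9144 = 0.00016021031 yard ≈ 0.0001602 yard (4 s.f.).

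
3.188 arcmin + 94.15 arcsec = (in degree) 0.07929. Check: 1 arcmin = 0.00029088821 rad, so 3.188 arcmin = 3.188 * 0.00029088821 = 0.00092735161 rad. 1 arcsec = 4.8481368e-06 rad, so 94.15 arcsec = 94.15 * 4.8481368e-06 = 0.00045645208 rad. Sum: 0.00092735161 + 0.00045645208 = 0.0013838037 rad. 1 degree = 0.017453293 rad, so 0.0013838037 rad = 0.0013838037 / 0.017453293 = 0.079286111 degree ≈ 0.07929 degree (4 s.f.).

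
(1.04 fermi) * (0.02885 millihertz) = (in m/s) 3e-20. Check: 1 fermi = 1e-15 m, so 1.04 fermi = 1.04 * 1e-15 = 1.04e-15 m. 1 millihertz = 0.001 Hz, so 0.02885 millihertz = 0.02885 * 0.001 = 2.885e-05 Hz. Combine: 1.04e-15 m * 2.885e-05 Hz = 3.0004e-20 m/s. Result: 3.0004e-20 m/s ≈ 3e-20 m/s (4 s.f.).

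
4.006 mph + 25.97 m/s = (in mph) 1 mph = 0.44704 m/s, so 4.006 mph = 4.006 * 0.44704 = 1.7908422 m/s. 25.97 m/s is already in m/s. Sum: 1.7908422 + 25.97 = 27.760842 m/s. 1 mph = 0.44704 m/s, so 27.760842 m/s = 27.760842 / 0.44704 = 62.099236 mph ≈ 62.1 mph (4 s.f.). Final answer: 62.1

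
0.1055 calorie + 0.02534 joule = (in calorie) 0.1116. Check: 1 calorie = 4.184 J, so 0.1055 calorie = 0.1055 * 4.184 = 0.441412 J. 0.02534 joule = 0.02534 J. Sum: 0.441412 + 0.02534 = 0.466752 J. 1 calorie = 4.184 J, so 0.466752 J = 0.466752 / 4.184 = 0.11155641 calorie ≈ 0.1116 calorie (4 s.f.).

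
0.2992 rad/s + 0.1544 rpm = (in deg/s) 18.07. Check: 0.2992 rad/s is already in rad/s. 1 rpm = 0.10471976 rad/s, so 0.1544 rpm = 0.1544 * 0.10471976 = 0.01616873 rad/s. Sum: 0.2992 + 0.01616873 = 0.31536873 rad/s. 1 deg/s = 0.017453293 rad/s, so 0.31536873 rad/s = 0.31536873 / 0.017453293 = 18.069297 deg/s ≈ 18.07 deg/s (4 s.f.).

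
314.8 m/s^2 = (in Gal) 3.148e+04. Check: 1 Gal = 0.01 m/s^2, so 314.8 m/s^2 = 314.8 / 0.01 = 31480 Gal ≈ 3.148e+04 Gal (4 s.f.).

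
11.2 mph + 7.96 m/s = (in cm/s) 1 mph = 0.44704 m/s, so 11.2 mph = 11.2 * 0.44704 = 5.006848 m/s. 7.96 m/s is already in m/s. Sum: 5.006848 + 7.96 = 12.966848 m/s. 1 cm/s = 0.01 m/s, so 12.966848 m/s = 12.966848 / 0.01 = 1296.6848 cm/s ≈ 1297 cm/s (4 s.f.). Final answer: 1297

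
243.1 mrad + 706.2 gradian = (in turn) 1.804. Check: 1 mrad = 0.001 rad, so 243.1 mrad = 243.1 * 0.001 = 0.2431 rad. 1 gradian = 0.015707963 rad, so 706.2 gradian = 706.2 * 0.015707963 = 11.092964 rad. Sum: 0.2431 + 11.092964 = 11.336064 rad. 1 turn = 6.2831853 rad, so 11.336064 rad = 11.336064 / 6.2831853 = 1.8041906 turn ≈ 1.804 turn (4 s.f.).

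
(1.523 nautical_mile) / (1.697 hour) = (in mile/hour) 1.033. Check: 1 nautical_mile = 1852 m, so 1.523 nautical_mile = 1.523 * 1852 = 2820.596 m. 1 hour = 3600 s, so 1.697 hour = 1.697 * 3600 = 6109.2 s. Combine: 2820.596 m / 6109.2 s = 0.46169646 m/s. 1 mile/hour = 0.44704 m/s, so 0.46169646 m/s = 0.46169646 / 0.44704 = 1.0327856 mile/hour ≈ 1.033 mile/hour (4 s.f.).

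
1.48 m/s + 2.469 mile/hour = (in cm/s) 1.48 m/s is already in m/s. 1 mile/hour = 0.44704 m/s, so 2.469 mile/hour = 2.469 * 0.44704 = 1.1037418 m/s. Sum: 1.48 + 1.1037418 = 2.5837418 m/s. 1 cm/s = 0.01 m/s, so 2.5837418 m/s = 2.5837418 / 0.01 = 258.37418 cm/s ≈ 258.4 cm/s (4 s.f.). Final answer: 258.4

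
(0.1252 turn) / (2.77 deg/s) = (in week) 1 turn = 6.2831853 rad, so 0.1252 turn = 0.1252 * 6.2831853 = 0.7866548 rad. 1 deg/s = 0.017453293 rad/s, so 2.77 deg/s = 2.77 * 0.017453293 = 0.04834562 rad/s. Combine: 0.7866548 rad / 0.04834562 rad/s = 16.27148 s. 1 week = 604800 s, so 16.27148 s = 16.27148 / 604800 = 2.6903902e-05 week ≈ 2.69e-05 week (4 s.f.). Final answer: 2.69e-05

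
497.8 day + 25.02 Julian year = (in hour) 1 day = 86400 s, so 497.8 day = 497.8 * 86400 = 43009920 s. 1 Julian year = 31557600 s, so 25.02 Julian year = 25.02 * 31557600 = 7.8957115e+08 s. Sum: 43009920 + 7.8957115e+08 = 8.3258107e+08 s. 1 hour = 3600 s, so 8.3258107e+08 s = 8.3258107e+08 / 3600 = 231272.52 hour ≈ 2.313e+05 hour (4 s.f.). Final answer: 2.313e+05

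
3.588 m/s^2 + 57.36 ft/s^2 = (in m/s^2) 3.588 m/s^2 is already in m/s^2. 1 ft/s^2 = 0.3048 m/s^2, so 57.36 ft/s^2 = 57.36 * 0.3048 = 17.483328 m/s^2. Sum: 3.588 + 17.483328 = 21.071328 m/s^2. Result: 21.071328 m/s^2 ≈ 21.07 m/s^2 (4 s.f.). Final answer: 21.07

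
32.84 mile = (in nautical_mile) 1 mile = 1609.344 m, so 32.84 mile = 32.84 * 1609.344 = 52850.857 m. 1 nautical_mile = 1852 m, so 52850.857 m = 52850.857 / 1852 = 28.53718 nautical_mile ≈ 28.54 nautical_mile (4 s.f.). Final answer: 28.54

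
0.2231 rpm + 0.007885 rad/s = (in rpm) 1 rpm = 0.10471976 rad/s, so 0.2231 rpm = 0.2231 * 0.10471976 = 0.023362977 rad/s. 0.007885 rad/s is already in rad/s. Sum: 0.023362977 + 0.007885 = 0.031247977 rad/s. 1 rpm = 0.10471976 rad/s, so 0.031247977 rad/s = 0.031247977 / 0.10471976 = 0.2983962 rpm ≈ 0.2984 rpm (4 s.f.). Final answer: 0.2984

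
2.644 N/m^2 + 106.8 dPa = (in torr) 0.09994. Check: 2.644 N/m^2 = 2.644 Pa. 1 dPa = 0.1 Pa, so 106.8 dPa = 106.8 * 0.1 = 10.68 Pa. Sum: 2.644 + 10.68 = 13.324 Pa. 1 torr = 133.32237 Pa, so 13.324 Pa = 13.324 / 133.32237 = 0.099938219 torr ≈ 0.09994 torr (4 s.f.).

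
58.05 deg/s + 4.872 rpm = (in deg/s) 1 deg/s = 0.017453293 rad/s, so 58.05 deg/s = 58.05 * 0.017453293 = 1.0131636 rad/s. 1 rpm = 0.10471976 rad/s, so 4.872 rpm = 4.872 * 0.10471976 = 0.51019465 rad/s. Sum: 1.0131636 + 0.51019465 = 1.5233583 rad/s. 1 deg/s = 0.017453293 rad/s, so 1.5233583 rad/s = 1.5233583 / 0.017453293 = 87.282 deg/s ≈ 87.28 deg/s (4 s.f.). Final answer: 87.28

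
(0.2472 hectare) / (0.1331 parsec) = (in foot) 1.975e-12. Check: 1 hectare = 10000 m^2, so 0.2472 hectare = 0.2472 * 10000 = 2472 m^2. 1 parsec = 3.0856776e+16 m, so 0.1331 parsec = 0.1331 * 3.0856776e+16 = 4.1070369e+15 m. Combine: 2472 m^2 / 4.1070369e+15 m = 6.0189379e-13 m. 1 foot = 0.3048 m, so 6.0189379e-13 m = 6.0189379e-13 / 0.3048 = 1.9747172e-12 foot ≈ 1.975e-12 foot (4 s.f.).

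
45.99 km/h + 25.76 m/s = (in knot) 74.91. Check: 1 km/h = 0.27777778 m/s, so 45.99 km/h = 45.99 * 0.27777778 = 12.775 m/s. 25.76 m/s is already in m/s. Sum: 12.775 + 25.76 = 38.535 m/s. 1 knot = 0.51444444 m/s, so 38.535 m/s = 38.535 / 0.51444444 = 74.906048 knot ≈ 74.91 knot (4 s.f.).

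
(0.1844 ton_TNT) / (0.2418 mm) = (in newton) 1 ton_TNT = 4.184e+09 J, so 0.1844 ton_TNT = 0.1844 * 4.184e+09 = 7.715296e+08 J. 1 mm = 0.001 m, so 0.2418 mm = 0.2418 * 0.001 = 0.0002418 m. Combine: 7.715296e+08 J / 0.0002418 m = 3.1907758e+12 N. 3.1907758e+12 N = 3.1907758e+12 newton ≈ 3.191e+12 newton (4 s.f.). Final answer: 3.191e+12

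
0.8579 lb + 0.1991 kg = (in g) 1 lb = 0.45359237 kg, so 0.8579 lb = 0.8579 * 0.45359237 = 0.38913689 kg. 0.1991 kg is already in kg. Sum: 0.38913689 + 0.1991 = 0.58823689 kg. 1 g = 0.001 kg, so 0.58823689 kg = 0.58823689 / 0.001 = 588.23689 g ≈ 588.2 g (4 s.f.). Final answer: 588.2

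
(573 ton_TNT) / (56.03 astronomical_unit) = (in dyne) 1 ton_TNT = 4.184e+09 J, so 573 ton_TNT = 573 * 4.184e+09 = 2.397432e+12 J. 1 astronomical_unit = 1.4959787e+11 m, so 56.03 astronomical_unit = 56.03 * 1.4959787e+11 = 8.3819687e+12 m. Combine: 2.397432e+12 J / 8.3819687e+12 m = 0.28602254 N. 1 dyne = 1e-05 N, so 0.28602254 N = 0.28602254 / 1e-05 = 28602.254 dyne ≈ 2.86e+04 dyne (4 s.f.). Final answer: 2.86e+04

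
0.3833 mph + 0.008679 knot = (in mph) 0.3933. Check: 1 mph = 0.44704 m/s, so 0.3833 mph = 0.3833 * 0.44704 = 0.17135043 m/s. 1 knot = 0.51444444 m/s, so 0.008679 knot = 0.008679 * 0.51444444 = 0.0044648633 m/s. Sum: 0.17135043 + 0.0044648633 = 0.1758153 m/s. 1 mph = 0.44704 m/s, so 0.1758153 m/s = 0.1758153 / 0.44704 = 0.39328761 mph ≈ 0.3933 mph (4 s.f.).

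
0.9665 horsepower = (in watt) 720.7. Check: 1 horsepower = 745.69987 W, so 0.9665 horsepower = 0.9665 * 745.69987 = 720.71893 W. 720.71893 W = 720.71893 watt ≈ 720.7 watt (4 s.f.).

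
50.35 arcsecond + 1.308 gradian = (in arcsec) 1 arcsecond = 4.8481368e-06 rad, so 50.35 arcsecond = 50.35 * 4.8481368e-06 = 0.00024410369 rad. 1 gradian = 0.015707963 rad, so 1.308 gradian = 1.308 * 0.015707963 = 0.020546016 rad. Sum: 0.00024410369 + 0.020546016 = 0.02079012 rad. 1 arcsec = 4.8481368e-06 rad, so 0.02079012 rad = 0.02079012 / 4.8481368e-06 = 4288.27 arcsec ≈ 4288 arcsec (4 s.f.). Final answer: 4288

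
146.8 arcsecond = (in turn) 1 arcsecond = 4.8481368e-06 rad, so 146.8 arcsecond = 146.8 * 4.8481368e-06 = 0.00071170648 rad. 1 turn = 6.2831853 rad, so 0.00071170648 rad = 0.00071170648 / 6.2831853 = 0.0001132716 turn ≈ 0.0001133 turn (4 s.f.). Final answer: 0.0001133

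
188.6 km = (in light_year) 1.994e-11. Check: 1 km = 1000 m, so 188.6 km = 188.6 * 1000 = 188600 m. 1 light_year = 9.4607305e+15 m, so 188600 m = 188600 / 9.4607305e+15 = 1.9935036e-11 light_year ≈ 1.994e-11 light_year (4 s.f.).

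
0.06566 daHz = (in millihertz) 1 daHz = 10 Hz, so 0.06566 daHz = 0.06566 * 10 = 0.6566 Hz. 1 millihertz = 0.001 Hz, so 0.6566 Hz = 0.6566 / 0.001 = 656.6 millihertz. Final answer: 656.6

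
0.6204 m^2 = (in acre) 0.0001533. Check: 1 acre = 4046.8564 m^2, so 0.6204 m^2 = 0.6204 / 4046.8564 = 0.00015330418 acre ≈ 0.0001533 acre (4 s.f.).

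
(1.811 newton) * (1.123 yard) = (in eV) 1.811 newton = 1.811 N. 1 yard = 0.9144 m, so 1.123 yard = 1.123 * 0.9144 = 1.0268712 m. Combine: 1.811 N * 1.0268712 m = 1.8596637 J. 1 eV = 1.6021766e-19 J, so 1.8596637 J = 1.8596637 / 1.6021766e-19 = 1.1607108e+19 eV ≈ 1.161e+19 eV (4 s.f.). Final answer: 1.161e+19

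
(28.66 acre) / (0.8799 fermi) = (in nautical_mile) 1 acre = 4046.8564 m^2, so 28.66 acre = 28.66 * 4046.8564 = 115982.91 m^2. 1 fermi = 1e-15 m, so 0.8799 fermi = 0.8799 * 1e-15 = 8.799e-16 m. Combine: 115982.91 m^2 / 8.799e-16 m = 1.3181373e+20 m. 1 nautical_mile = 1852 m, so 1.3181373e+20 m = 1.3181373e+20 / 1852 = 7.1173723e+16 nautical_mile ≈ 7.117e+16 nautical_mile (4 s.f.). Final answer: 7.117e+16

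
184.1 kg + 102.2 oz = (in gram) 1.87e+05. Check: 184.1 kg is already in kg. 1 oz = 0.028349523 kg, so 102.2 oz = 102.2 * 0.028349523 = 2.8973213 kg. Sum: 184.1 + 2.8973213 = 186.99732 kg. 1 gram = 0.001 kg, so 186.99732 kg = 186.99732 / 0.001 = 186997.32 gram ≈ 1.87e+05 gram (4 s.f.).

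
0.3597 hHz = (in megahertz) 3.597e-05. Check: 1 hHz = 100 Hz, so 0.3597 hHz = 0.3597 * 100 = 35.97 Hz. 1 megahertz = 1000000 Hz, so 35.97 Hz = 35.97 / 1000000 = 3.597e-05 megahertz.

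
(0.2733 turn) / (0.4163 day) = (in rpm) 0.0004559. Check: 1 turn = 6.2831853 rad, so 0.2733 turn = 0.2733 * 6.2831853 = 1.7171945 rad. 1 day = 86400 s, so 0.4163 day = 0.4163 * 86400 = 35968.32 s. Combine: 1.7171945 rad / 35968.32 s = 4.7741861e-05 rad/s. 1 rpm = 0.10471976 rad/s, so 4.7741861e-05 rad/s = 4.7741861e-05 / 0.10471976 = 0.00045590119 rpm ≈ 0.0004559 rpm (4 s.f.).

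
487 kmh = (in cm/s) 1.353e+04. Check: 1 kmh = 0.27777778 m/s, so 487 kmh = 487 * 0.27777778 = 135.27778 m/s. 1 cm/s = 0.01 m/s, so 135.27778 m/s = 135.27778 / 0.01 = 13527.778 cm/s ≈ 1.353e+04 cm/s (4 s.f.).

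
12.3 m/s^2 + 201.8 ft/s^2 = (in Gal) 12.3 m/s^2 is already in m/s^2. 1 ft/s^2 = 0.3048 m/s^2, so 201.8 ft/s^2 = 201.8 * 0.3048 = 61.50864 m/s^2. Sum: 12.3 + 61.50864 = 73.80864 m/s^2. 1 Gal = 0.01 m/s^2, so 73.80864 m/s^2 = 73.80864 / 0.01 = 7380.864 Gal ≈ 7381 Gal (4 s.f.). Final answer: 7381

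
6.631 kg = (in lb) 1 lb = 0.45359237 kg, so 6.631 kg = 6.631 / 0.45359237 = 14.618853 lb ≈ 14.62 lb (4 s.f.). Final answer: 14.62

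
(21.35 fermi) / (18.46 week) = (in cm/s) 1.912e-19. Check: 1 fermi = 1e-15 m, so 21.35 fermi = 21.35 * 1e-15 = 2.135e-14 m. 1 week = 604800 s, so 18.46 week = 18.46 * 604800 = 11164608 s. Combine: 2.135e-14 m / 11164608 s = 1.9122928e-21 m/s. 1 cm/s = 0.01 m/s, so 1.9122928e-21 m/s = 1.9122928e-21 / 0.01 = 1.9122928e-19 cm/s ≈ 1.912e-19 cm/s (4 s.f.).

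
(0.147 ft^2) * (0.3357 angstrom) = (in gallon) 1.211e-10. Check: 1 ft^2 = 0.09290304 m^2, so 0.147 ft^2 = 0.147 * 0.09290304 = 0.013656747 m^2. 1 angstrom = 1e-10 m, so 0.3357 angstrom = 0.3357 * 1e-10 = 3.357e-11 m. Combine: 0.013656747 m^2 * 3.357e-11 m = 4.5845699e-13 m^3. 1 gallon = 0.0037854118 m^3, so 4.5845699e-13 m^3 = 4.5845699e-13 / 0.0037854118 = 1.2111152e-10 gallon ≈ 1.211e-10 gallon (4 s.f.).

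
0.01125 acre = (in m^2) 1 acre = 4046.8564 m^2, so 0.01125 acre = 0.01125 * 4046.8564 = 45.527135 m^2. Result: 45.527135 m^2 ≈ 45.53 m^2 (4 s.f.). Final answer: 45.53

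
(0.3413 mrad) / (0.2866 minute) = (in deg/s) 0.001137. Check: 1 mrad = 0.001 rad, so 0.3413 mrad = 0.3413 * 0.001 = 0.0003413 rad. 1 minute = 60 s, so 0.2866 minute = 0.2866 * 60 = 17.196 s. Combine: 0.0003413 rad / 17.196 s = 1.9847639e-05 rad/s. 1 deg/s = 0.017453293 rad/s, so 1.9847639e-05 rad/s = 1.9847639e-05 / 0.017453293 = 0.0011371859 deg/s ≈ 0.001137 deg/s (4 s.f.).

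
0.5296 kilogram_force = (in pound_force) 1 kilogram_force = 9.80665 N, so 0.5296 kilogram_force = 0.5296 * 9.80665 = 5.1936018 N. 1 pound_force = 4.4482216 N, so 5.1936018 N = 5.1936018 / 4.4482216 = 1.1675681 pound_force ≈ 1.168 pound_force (4 s.f.). Final answer: 1.168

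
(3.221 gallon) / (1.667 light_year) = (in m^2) 1 gallon = 0.0037854118 m^3, so 3.221 gallon = 3.221 * 0.0037854118 = 0.012192811 m^3. 1 light_year = 9.4607305e+15 m, so 1.667 light_year = 1.667 * 9.4607305e+15 = 1.5771038e+16 m. Combine: 0.012192811 m^3 / 1.5771038e+16 m = 7.7311408e-19 m^2. Result: 7.7311408e-19 m^2 ≈ 7.731e-19 m^2 (4 s.f.). Final answer: 7.731e-19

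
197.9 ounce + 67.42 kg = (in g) 7.303e+04. Check: 1 ounce = 0.028349523 kg, so 197.9 ounce = 197.9 * 0.028349523 = 5.6103706 kg. 67.42 kg is already in kg. Sum: 5.6103706 + 67.42 = 73.030371 kg. 1 g = 0.001 kg, so 73.030371 kg = 73.030371 / 0.001 = 73030.371 g ≈ 7.303e+04 g (4 s.f.).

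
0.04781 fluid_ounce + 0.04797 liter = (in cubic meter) 4.938e-05. Check: 1 fluid_ounce = 2.957353e-05 m^3, so 0.04781 fluid_ounce = 0.04781 * 2.957353e-05 = 1.4139104e-06 m^3. 1 liter = 0.001 m^3, so 0.04797 liter = 0.04797 * 0.001 = 4.797e-05 m^3. Sum: 1.4139104e-06 + 4.797e-05 = 4.938391e-05 m^3. 4.938391e-05 m^3 = 4.938391e-05 cubic meter ≈ 4.938e-05 cubic meter (4 s.f.).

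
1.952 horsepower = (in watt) 1456. Check: 1 horsepower = 745.69987 W, so 1.952 horsepower = 1.952 * 745.69987 = 1455.6061 W. 1455.6061 W = 1455.6061 watt ≈ 1456 watt (4 s.f.).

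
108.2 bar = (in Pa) 1.082e+07. Check: 1 bar = 100000 Pa, so 108.2 bar = 108.2 * 100000 = 10820000 Pa. Result: 10820000 Pa ≈ 1.082e+07 Pa (4 s.f.).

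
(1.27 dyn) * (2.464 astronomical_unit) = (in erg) 4.681e+13. Check: 1 dyn = 1e-05 N, so 1.27 dyn = 1.27 * 1e-05 = 1.27e-05 N. 1 astronomical_unit = 1.4959787e+11 m, so 2.464 astronomical_unit = 2.464 * 1.4959787e+11 = 3.6860915e+11 m. Combine: 1.27e-05 N * 3.6860915e+11 m = 4681336.2 J. 1 erg = 1e-07 J, so 4681336.2 J = 4681336.2 / 1e-07 = 4.6813362e+13 erg ≈ 4.681e+13 erg (4 s.f.).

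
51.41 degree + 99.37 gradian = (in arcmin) 8451. Check: 1 degree = 0.017453293 rad, so 51.41 degree = 51.41 * 0.017453293 = 0.89727377 rad. 1 gradian = 0.015707963 rad, so 99.37 gradian = 99.37 * 0.015707963 = 1.5609003 rad. Sum: 0.89727377 + 1.5609003 = 2.4581741 rad. 1 arcmin = 0.00029088821 rad, so 2.4581741 rad = 2.4581741 / 0.00029088821 = 8450.58 arcmin ≈ 8451 arcmin (4 s.f.).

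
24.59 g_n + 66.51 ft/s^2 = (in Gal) 2.614e+04. Check: 1 g_n = 9.80665 m/s^2, so 24.59 g_n = 24.59 * 9.80665 = 241.14552 m/s^2. 1 ft/s^2 = 0.3048 m/s^2, so 66.51 ft/s^2 = 66.51 * 0.3048 = 20.272248 m/s^2. Sum: 241.14552 + 20.272248 = 261.41777 m/s^2. 1 Gal = 0.01 m/s^2, so 261.41777 m/s^2 = 261.41777 / 0.01 = 26141.777 Gal ≈ 2.614e+04 Gal (4 s.f.).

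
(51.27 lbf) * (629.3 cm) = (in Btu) 1 lbf = 4.4482216 N, so 51.27 lbf = 51.27 * 4.4482216 = 228.06032 N. 1 cm = 0.01 m, so 629.3 cm = 629.3 * 0.01 = 6.293 m. Combine: 228.06032 N * 6.293 m = 1435.1836 J. 1 Btu = 1055.0559 J, so 1435.1836 J = 1435.1836 / 1055.0559 = 1.3602916 Btu ≈ 1.36 Btu (4 s.f.). Final answer: 1.36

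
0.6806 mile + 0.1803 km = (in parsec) 4.134e-14. Check: 1 mile = 1609.344 m, so 0.6806 mile = 0.6806 * 1609.344 = 1095.3195 m. 1 km = 1000 m, so 0.1803 km = 0.1803 * 1000 = 180.3 m. Sum: 1095.3195 + 180.3 = 1275.6195 m. 1 parsec = 3.0856776e+16 m, so 1275.6195 m = 1275.6195 / 3.0856776e+16 = 4.1340013e-14 parsec ≈ 4.134e-14 parsec (4 s.f.).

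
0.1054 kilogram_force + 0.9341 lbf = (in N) 5.189. Check: 1 kilogram_force = 9.80665 N, so 0.1054 kilogram_force = 0.1054 * 9.80665 = 1.0336209 N. 1 lbf = 4.4482216 N, so 0.9341 lbf = 0.9341 * 4.4482216 = 4.1550838 N. Sum: 1.0336209 + 4.1550838 = 5.1887047 N. Result: 5.1887047 N ≈ 5.189 N (4 s.f.).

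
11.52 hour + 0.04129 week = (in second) 1 hour = 3600 s, so 11.52 hour = 11.52 * 3600 = 41472 s. 1 week = 604800 s, so 0.04129 week = 0.04129 * 604800 = 24972.192 s. Sum: 41472 + 24972.192 = 66444.192 s. 66444.192 s = 66444.192 second ≈ 6.644e+04 second (4 s.f.). Final answer: 6.644e+04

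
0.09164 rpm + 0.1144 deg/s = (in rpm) 1 rpm = 0.10471976 rad/s, so 0.09164 rpm = 0.09164 * 0.10471976 = 0.0095965184 rad/s. 1 deg/s = 0.017453293 rad/s, so 0.1144 deg/s = 0.1144 * 0.017453293 = 0.0019966567 rad/s. Sum: 0.0095965184 + 0.0019966567 = 0.011593175 rad/s. 1 rpm = 0.10471976 rad/s, so 0.011593175 rad/s = 0.011593175 / 0.10471976 = 0.11070667 rpm ≈ 0.1107 rpm (4 s.f.). Final answer: 0.1107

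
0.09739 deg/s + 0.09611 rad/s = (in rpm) 1 deg/s = 0.017453293 rad/s, so 0.09739 deg/s = 0.09739 * 0.017453293 = 0.0016997762 rad/s. 0.09611 rad/s is already in rad/s. Sum: 0.0016997762 + 0.09611 = 0.097809776 rad/s. 1 rpm = 0.10471976 rad/s, so 0.097809776 rad/s = 0.097809776 / 0.10471976 = 0.93401456 rpm ≈ 0.934 rpm (4 s.f.). Final answer: 0.934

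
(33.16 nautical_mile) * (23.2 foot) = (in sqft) 4.674e+06. Check: 1 nautical_mile = 1852 m, so 33.16 nautical_mile = 33.16 * 1852 = 61412.32 m. 1 foot = 0.3048 m, so 23.2 foot = 23.2 * 0.3048 = 7.07136 m. Combine: 61412.32 m * 7.07136 m = 434268.62 m^2. 1 sqft = 0.09290304 m^2, so 434268.62 m^2 = 434268.62 / 0.09290304 = 4674428.6 sqft ≈ 4.674e+06 sqft (4 s.f.).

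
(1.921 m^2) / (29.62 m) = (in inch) 1.921 m^2 is already in m^2. 29.62 m is already in m. Combine: 1.921 m^2 / 29.62 m = 0.064854828 m. 1 inch = 0.0254 m, so 0.064854828 m = 0.064854828 / 0.0254 = 2.5533397 inch ≈ 2.553 inch (4 s.f.). Final answer: 2.553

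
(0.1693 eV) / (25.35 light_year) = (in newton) 1 eV = 1.6021766e-19 J, so 0.1693 eV = 0.1693 * 1.6021766e-19 = 2.712485e-20 J. 1 light_year = 9.4607305e+15 m, so 25.35 light_year = 25.35 * 9.4607305e+15 = 2.3982952e+17 m. Combine: 2.712485e-20 J / 2.3982952e+17 m = 1.1310055e-37 N. 1.1310055e-37 N = 1.1310055e-37 newton ≈ 1.131e-37 newton (4 s.f.). Final answer: 1.131e-37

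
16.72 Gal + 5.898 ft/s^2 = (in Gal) 1 Gal = 0.01 m/s^2, so 16.72 Gal = 16.72 * 0.01 = 0.1672 m/s^2. 1 ft/s^2 = 0.3048 m/s^2, so 5.898 ft/s^2 = 5.898 * 0.3048 = 1.7977104 m/s^2. Sum: 0.1672 + 1.7977104 = 1.9649104 m/s^2. 1 Gal = 0.01 m/s^2, so 1.9649104 m/s^2 = 1.9649104 / 0.01 = 196.49104 Gal ≈ 196.5 Gal (4 s.f.). Final answer: 196.5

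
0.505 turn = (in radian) 1 turn = 6.2831853 rad, so 0.505 turn = 0.505 * 6.2831853 = 3.1730086 rad. 3.1730086 rad = 3.1730086 radian ≈ 3.173 radian (4 s.f.). Final answer: 3.173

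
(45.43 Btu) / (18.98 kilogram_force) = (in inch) 1 Btu = 1055.0559 J, so 45.43 Btu = 45.43 * 1055.0559 = 47931.187 J. 1 kilogram_force = 9.80665 N, so 18.98 kilogram_force = 18.98 * 9.80665 = 186.13022 N. Combine: 47931.187 J / 186.13022 N = 257.51427 m. 1 inch = 0.0254 m, so 257.51427 m = 257.51427 / 0.0254 = 10138.357 inch ≈ 1.014e+04 inch (4 s.f.). Final answer: 1.014e+04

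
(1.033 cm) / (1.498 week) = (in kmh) 4.105e-08. Check: 1 cm = 0.01 m, so 1.033 cm = 1.033 * 0.01 = 0.01033 m. 1 week = 604800 s, so 1.498 week = 1.498 * 604800 = 905990.4 s. Combine: 0.01033 m / 905990.4 s = 1.1401887e-08 m/s. 1 kmh = 0.27777778 m/s, so 1.1401887e-08 m/s = 1.1401887e-08 / 0.27777778 = 4.1046793e-08 kmh ≈ 4.105e-08 kmh (4 s.f.).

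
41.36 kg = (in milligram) 4.136e+07. Check: 1 milligram = 1e-06 kg, so 41.36 kg = 41.36 / 1e-06 = 41360000 milligram ≈ 4.136e+07 milligram (4 s.f.).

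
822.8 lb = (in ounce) 1.316e+04. Check: 1 lb = 0.45359237 kg, so 822.8 lb = 822.8 * 0.45359237 = 373.2158 kg. 1 ounce = 0.028349523 kg, so 373.2158 kg = 373.2158 / 0.028349523 = 13164.8 ounce ≈ 1.316e+04 ounce (4 s.f.).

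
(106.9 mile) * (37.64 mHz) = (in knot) 1 mile = 1609.344 m, so 106.9 mile = 106.9 * 1609.344 = 172038.87 m. 1 mHz = 0.001 Hz, so 37.64 mHz = 37.64 * 0.001 = 0.03764 Hz. Combine: 172038.87 m * 0.03764 Hz = 6475.5432 m/s. 1 knot = 0.51444444 m/s, so 6475.5432 m/s = 6475.5432 / 0.51444444 = 12587.449 knot ≈ 1.259e+04 knot (4 s.f.). Final answer: 1.259e+04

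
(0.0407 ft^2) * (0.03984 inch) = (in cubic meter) 3.826e-06. Check: 1 ft^2 = 0.09290304 m^2, so 0.0407 ft^2 = 0.0407 * 0.09290304 = 0.0037811537 m^2. 1 inch = 0.0254 m, so 0.03984 inch = 0.03984 * 0.0254 = 0.001011936 m. Combine: 0.0037811537 m^2 * 0.001011936 m = 3.8262856e-06 m^3. 3.8262856e-06 m^3 = 3.8262856e-06 cubic meter ≈ 3.826e-06 cubic meter (4 s.f.).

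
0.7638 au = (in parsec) 1 au = 1.4959787e+11 m, so 0.7638 au = 0.7638 * 1.4959787e+11 = 1.1426285e+11 m. 1 parsec = 3.0856776e+16 m, so 1.1426285e+11 m = 1.1426285e+11 / 3.0856776e+16 = 3.7030069e-06 parsec ≈ 3.703e-06 parsec (4 s.f.). Final answer: 3.703e-06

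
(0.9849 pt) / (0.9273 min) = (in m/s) 6.245e-06. Check: 1 pt = 0.00035277778 m, so 0.9849 pt = 0.9849 * 0.00035277778 = 0.00034745083 m. 1 min = 60 s, so 0.9273 min = 0.9273 * 60 = 55.638 s. Combine: 0.00034745083 m / 55.638 s = 6.2448476e-06 m/s. Result: 6.2448476e-06 m/s ≈ 6.245e-06 m/s (4 s.f.).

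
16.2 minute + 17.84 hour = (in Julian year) 0.002066. Check: 1 minute = 60 s, so 16.2 minute = 16.2 * 60 = 972 s. 1 hour = 3600 s, so 17.84 hour = 17.84 * 3600 = 64224 s. Sum: 972 + 64224 = 65196 s. 1 Julian year = 31557600 s, so 65196 s = 65196 / 31557600 = 0.0020659366 Julian year ≈ 0.002066 Julian year (4 s.f.).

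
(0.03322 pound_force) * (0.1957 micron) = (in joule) 1 pound_force = 4.4482216 N, so 0.03322 pound_force = 0.03322 * 4.4482216 = 0.14776992 N. 1 micron = 1e-06 m, so 0.1957 micron = 0.1957 * 1e-06 = 1.957e-07 m. Combine: 0.14776992 N * 1.957e-07 m = 2.8918574e-08 J. 2.8918574e-08 J = 2.8918574e-08 joule ≈ 2.892e-08 joule (4 s.f.). Final answer: 2.892e-08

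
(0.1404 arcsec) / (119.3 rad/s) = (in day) 1 arcsec = 4.8481368e-06 rad, so 0.1404 arcsec = 0.1404 * 4.8481368e-06 = 6.8067841e-07 rad. 119.3 rad/s is already in rad/s. Combine: 6.8067841e-07 rad / 119.3 rad/s = 5.7056028e-09 s. 1 day = 86400 s, so 5.7056028e-09 s = 5.7056028e-09 / 86400 = 6.6037069e-14 day ≈ 6.604e-14 day (4 s.f.). Final answer: 6.604e-14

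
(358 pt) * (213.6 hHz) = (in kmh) 1 pt = 0.00035277778 m, so 358 pt = 358 * 0.00035277778 = 0.12629444 m. 1 hHz = 100 Hz, so 213.6 hHz = 213.6 * 100 = 21360 Hz. Combine: 0.12629444 m * 21360 Hz = 2697.6493 m/s. 1 kmh = 0.27777778 m/s, so 2697.6493 m/s = 2697.6493 / 0.27777778 = 9711.5376 kmh ≈ 9712 kmh (4 s.f.). Final answer: 9712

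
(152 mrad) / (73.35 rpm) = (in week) 1 mrad = 0.001 rad, so 152 mrad = 152 * 0.001 = 0.152 rad. 1 rpm = 0.10471976 rad/s, so 73.35 rpm = 73.35 * 0.10471976 = 7.681194 rad/s. Combine: 0.152 rad / 7.681194 rad/s = 0.01978859 s. 1 week = 604800 s, so 0.01978859 s = 0.01978859 / 604800 = 3.271923e-08 week ≈ 3.272e-08 week (4 s.f.). Final answer: 3.272e-08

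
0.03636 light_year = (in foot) 1.129e+15. Check: 1 light_year = 9.4607305e+15 m, so 0.03636 light_year = 0.03636 * 9.4607305e+15 = 3.4399216e+14 m. 1 foot = 0.3048 m, so 3.4399216e+14 m = 3.4399216e+14 / 0.3048 = 1.1285832e+15 foot ≈ 1.129e+15 foot (4 s.f.).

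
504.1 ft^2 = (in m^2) 1 ft^2 = 0.09290304 m^2, so 504.1 ft^2 = 504.1 * 0.09290304 = 46.832422 m^2. Result: 46.832422 m^2 ≈ 46.83 m^2 (4 s.f.). Final answer: 46.83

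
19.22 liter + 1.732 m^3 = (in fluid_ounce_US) 5.922e+04. Check: 1 liter = 0.001 m^3, so 19.22 liter = 19.22 * 0.001 = 0.01922 m^3. 1.732 m^3 is already in m^3. Sum: 0.01922 + 1.732 = 1.75122 m^3. 1 fluid_ounce_US = 2.957353e-05 m^3, so 1.75122 m^3 = 1.75122 / 2.957353e-05 = 59215.793 fluid_ounce_US ≈ 5.922e+04 fluid_ounce_US (4 s.f.).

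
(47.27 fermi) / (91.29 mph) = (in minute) 1 fermi = 1e-15 m, so 47.27 fermi = 47.27 * 1e-15 = 4.727e-14 m. 1 mph = 0.44704 m/s, so 91.29 mph = 91.29 * 0.44704 = 40.810282 m/s. Combine: 4.727e-14 m / 40.810282 m/s = 1.1582865e-15 s. 1 minute = 60 s, so 1.1582865e-15 s = 1.1582865e-15 / 60 = 1.9304776e-17 minute ≈ 1.93e-17 minute (4 s.f.). Final answer: 1.93e-17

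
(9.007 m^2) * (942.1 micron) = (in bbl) 0.05337. Check: 9.007 m^2 is already in m^2. 1 micron = 1e-06 m, so 942.1 micron = 942.1 * 1e-06 = 0.0009421 m. Combine: 9.007 m^2 * 0.0009421 m = 0.0084854947 m^3. 1 bbl = 0.15898729 m^3, so 0.0084854947 m^3 = 0.0084854947 / 0.15898729 = 0.053372156 bbl ≈ 0.05337 bbl (4 s.f.).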